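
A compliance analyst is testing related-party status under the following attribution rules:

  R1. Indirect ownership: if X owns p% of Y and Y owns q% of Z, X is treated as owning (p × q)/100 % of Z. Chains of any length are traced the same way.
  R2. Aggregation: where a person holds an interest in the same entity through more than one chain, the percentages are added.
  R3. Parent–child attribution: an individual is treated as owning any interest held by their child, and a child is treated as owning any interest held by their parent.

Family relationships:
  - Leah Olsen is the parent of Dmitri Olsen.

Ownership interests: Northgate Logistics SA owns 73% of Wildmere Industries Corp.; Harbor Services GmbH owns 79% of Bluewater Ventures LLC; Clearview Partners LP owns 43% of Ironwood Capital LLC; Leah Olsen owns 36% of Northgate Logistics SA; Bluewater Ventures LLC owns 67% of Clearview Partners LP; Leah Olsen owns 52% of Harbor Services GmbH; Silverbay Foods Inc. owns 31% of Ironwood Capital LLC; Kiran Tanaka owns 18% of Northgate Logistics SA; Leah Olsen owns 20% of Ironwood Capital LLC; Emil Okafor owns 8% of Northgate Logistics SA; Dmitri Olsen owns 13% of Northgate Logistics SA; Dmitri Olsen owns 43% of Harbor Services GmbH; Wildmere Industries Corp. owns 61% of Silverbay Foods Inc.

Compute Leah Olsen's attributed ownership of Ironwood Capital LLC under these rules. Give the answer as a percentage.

By parent–child attribution (R3), Leah Olsen is treated as also owning Dmitri Olsen's interest in Northgate Logistics SA, giving 36% + 13% = 49%.
By parent–child attribution (R3), Leah Olsen is treated as also owning Dmitri Olsen's interest in Harbor Services GmbH, giving 52% + 43% = 95%.
Chain via Northgate Logistics SA → Wildmere Industries Corp. → Silverbay Foods Inc. (R1): 49% × 73% × 61% × 31% = 6.764107% of Ironwood Capital LLC.
Chain via Harbor Services GmbH → Bluewater Ventures LLC → Clearview Partners LP (R1): 95% × 79% × 67% × 43% = 21.621905% of Ironwood Capital LLC.
Direct interest in Ironwood Capital LLC: 20%.
Aggregating (R2): 6.764107% + 21.621905% + 20% = 48.386012%.

48.386012%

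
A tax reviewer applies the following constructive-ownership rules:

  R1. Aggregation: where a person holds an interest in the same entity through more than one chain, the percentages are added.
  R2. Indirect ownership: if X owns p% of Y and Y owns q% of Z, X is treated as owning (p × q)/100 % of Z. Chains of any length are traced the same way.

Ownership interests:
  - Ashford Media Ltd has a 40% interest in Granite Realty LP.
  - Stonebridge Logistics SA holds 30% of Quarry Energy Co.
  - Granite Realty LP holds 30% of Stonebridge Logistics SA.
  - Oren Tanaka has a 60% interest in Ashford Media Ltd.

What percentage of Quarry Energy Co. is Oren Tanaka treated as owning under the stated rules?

2.16%

Chain via Ashford Media Ltd → Granite Realty LP → Stonebridge Logistics SA (R2): 60% × 40% × 30% × 30% = 2.16% of Quarry Energy Co.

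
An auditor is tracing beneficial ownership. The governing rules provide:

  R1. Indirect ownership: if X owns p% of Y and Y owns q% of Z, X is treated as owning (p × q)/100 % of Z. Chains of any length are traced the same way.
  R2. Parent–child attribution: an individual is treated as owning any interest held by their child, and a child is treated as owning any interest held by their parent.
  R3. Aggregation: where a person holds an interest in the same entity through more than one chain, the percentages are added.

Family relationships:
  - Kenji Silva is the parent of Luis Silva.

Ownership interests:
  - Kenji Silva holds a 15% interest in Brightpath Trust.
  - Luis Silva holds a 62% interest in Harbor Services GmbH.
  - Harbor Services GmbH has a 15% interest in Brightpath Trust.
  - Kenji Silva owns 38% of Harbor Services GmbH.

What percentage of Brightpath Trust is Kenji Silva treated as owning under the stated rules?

30%

By parent–child attribution (R2), Kenji Silva is treated as also owning Luis Silva's interest in Harbor Services GmbH, giving 38% + 62% = 100%.
Chain via Harbor Services GmbH (R1): 100% × 15% = 15% of Brightpath Trust.
Direct interest in Brightpath Trust: 15%.
Aggregating (R3): 15% + 15% = 30%.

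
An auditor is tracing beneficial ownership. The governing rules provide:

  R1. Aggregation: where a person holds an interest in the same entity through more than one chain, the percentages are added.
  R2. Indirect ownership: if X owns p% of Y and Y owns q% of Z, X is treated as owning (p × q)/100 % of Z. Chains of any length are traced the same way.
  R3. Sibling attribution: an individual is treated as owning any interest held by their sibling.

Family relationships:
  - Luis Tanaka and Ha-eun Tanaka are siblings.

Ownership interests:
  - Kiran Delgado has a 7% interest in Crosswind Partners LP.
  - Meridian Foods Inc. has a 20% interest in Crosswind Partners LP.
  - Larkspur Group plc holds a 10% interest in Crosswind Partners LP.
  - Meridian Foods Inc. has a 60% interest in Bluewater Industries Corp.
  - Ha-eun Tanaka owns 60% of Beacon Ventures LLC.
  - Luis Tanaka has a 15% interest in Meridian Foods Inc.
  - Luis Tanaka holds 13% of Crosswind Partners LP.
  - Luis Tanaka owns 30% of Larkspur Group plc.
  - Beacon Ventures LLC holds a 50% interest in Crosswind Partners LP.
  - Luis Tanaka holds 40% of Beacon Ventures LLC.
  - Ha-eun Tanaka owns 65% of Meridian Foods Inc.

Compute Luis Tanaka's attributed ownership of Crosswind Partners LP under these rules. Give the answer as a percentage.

82%

By sibling attribution (R3), Luis Tanaka is treated as also owning Ha-eun Tanaka's interest in Beacon Ventures LLC, giving 40% + 60% = 100%.
By sibling attribution (R3), Luis Tanaka is treated as also owning Ha-eun Tanaka's interest in Meridian Foods Inc, giving 15% + 65% = 80%.
Chain via Larkspur Group plc (R2): 30% × 10% = 3% of Crosswind Partners LP.
Chain via Beacon Ventures LLC (R2): 100% × 50% = 50% of Crosswind Partners LP.
Chain via Meridian Foods Inc. (R2): 80% × 20% = 16% of Crosswind Partners LP.
Direct interest in Crosswind Partners LP: 13%.
Aggregating (R1): 3% + 50% + 16% + 13% = 82%.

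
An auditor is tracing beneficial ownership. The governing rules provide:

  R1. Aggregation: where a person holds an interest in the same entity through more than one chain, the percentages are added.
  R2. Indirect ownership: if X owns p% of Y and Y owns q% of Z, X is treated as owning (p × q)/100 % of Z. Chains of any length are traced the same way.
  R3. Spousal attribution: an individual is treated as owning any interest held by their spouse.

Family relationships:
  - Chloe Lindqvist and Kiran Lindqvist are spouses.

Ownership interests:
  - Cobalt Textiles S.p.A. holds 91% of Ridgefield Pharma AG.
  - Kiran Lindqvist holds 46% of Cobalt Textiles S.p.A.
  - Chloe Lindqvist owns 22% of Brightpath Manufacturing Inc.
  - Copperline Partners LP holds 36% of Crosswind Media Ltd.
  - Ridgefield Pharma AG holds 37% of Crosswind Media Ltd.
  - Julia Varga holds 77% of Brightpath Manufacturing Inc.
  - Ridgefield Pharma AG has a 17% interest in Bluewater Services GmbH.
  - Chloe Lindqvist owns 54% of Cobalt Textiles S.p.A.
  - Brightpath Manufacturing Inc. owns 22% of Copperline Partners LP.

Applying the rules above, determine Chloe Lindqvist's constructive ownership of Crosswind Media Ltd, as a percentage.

By spousal attribution (R3), Chloe Lindqvist is treated as also owning Kiran Lindqvist's interest in Cobalt Textiles S.p.A, giving 54% + 46% = 100%.
Chain via Cobalt Textiles S.p.A. → Ridgefield Pharma AG (R2): 100% × 91% × 37% = 33.67% of Crosswind Media Ltd.
Chain via Brightpath Manufacturing Inc. → Copperline Partners LP (R2): 22% × 22% × 36% = 1.7424% of Crosswind Media Ltd.
Aggregating (R1): 33.67% + 1.7424% = 35.4124%.

35.4124%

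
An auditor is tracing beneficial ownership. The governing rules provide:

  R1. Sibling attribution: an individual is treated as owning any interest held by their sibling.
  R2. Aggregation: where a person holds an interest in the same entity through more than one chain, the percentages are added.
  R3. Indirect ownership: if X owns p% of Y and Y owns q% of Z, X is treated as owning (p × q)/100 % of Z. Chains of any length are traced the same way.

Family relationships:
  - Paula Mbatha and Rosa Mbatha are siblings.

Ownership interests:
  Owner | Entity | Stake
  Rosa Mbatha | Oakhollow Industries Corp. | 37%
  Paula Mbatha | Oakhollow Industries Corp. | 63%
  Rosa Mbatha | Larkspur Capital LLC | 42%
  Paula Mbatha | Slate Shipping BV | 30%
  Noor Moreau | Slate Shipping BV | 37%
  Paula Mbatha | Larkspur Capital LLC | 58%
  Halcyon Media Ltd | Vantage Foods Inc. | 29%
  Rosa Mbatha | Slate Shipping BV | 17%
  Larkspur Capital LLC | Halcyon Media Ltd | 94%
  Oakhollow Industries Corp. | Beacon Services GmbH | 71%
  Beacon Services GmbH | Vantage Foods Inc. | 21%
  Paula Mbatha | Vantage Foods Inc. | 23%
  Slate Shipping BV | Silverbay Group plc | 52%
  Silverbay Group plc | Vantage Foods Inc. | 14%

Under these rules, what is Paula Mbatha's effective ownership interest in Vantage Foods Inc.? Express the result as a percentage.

By sibling attribution (R1), Paula Mbatha is treated as also owning Rosa Mbatha's interest in Slate Shipping BV, giving 30% + 17% = 47%.
By sibling attribution (R1), Paula Mbatha is treated as also owning Rosa Mbatha's interest in Larkspur Capital LLC, giving 58% + 42% = 100%.
By sibling attribution (R1), Paula Mbatha is treated as also owning Rosa Mbatha's interest in Oakhollow Industries Corp, giving 63% + 37% = 100%.
Chain via Slate Shipping BV → Silverbay Group plc (R3): 47% × 52% × 14% = 3.4216% of Vantage Foods Inc.
Chain via Larkspur Capital LLC → Halcyon Media Ltd (R3): 100% × 94% × 29% = 27.26% of Vantage Foods Inc.
Chain via Oakhollow Industries Corp. → Beacon Services GmbH (R3): 100% × 71% × 21% = 14.91% of Vantage Foods Inc.
Direct interest in Vantage Foods Inc: 23%.
Aggregating (R2): 3.4216% + 27.26% + 14.91% + 23% = 68.5916%.

68.5916%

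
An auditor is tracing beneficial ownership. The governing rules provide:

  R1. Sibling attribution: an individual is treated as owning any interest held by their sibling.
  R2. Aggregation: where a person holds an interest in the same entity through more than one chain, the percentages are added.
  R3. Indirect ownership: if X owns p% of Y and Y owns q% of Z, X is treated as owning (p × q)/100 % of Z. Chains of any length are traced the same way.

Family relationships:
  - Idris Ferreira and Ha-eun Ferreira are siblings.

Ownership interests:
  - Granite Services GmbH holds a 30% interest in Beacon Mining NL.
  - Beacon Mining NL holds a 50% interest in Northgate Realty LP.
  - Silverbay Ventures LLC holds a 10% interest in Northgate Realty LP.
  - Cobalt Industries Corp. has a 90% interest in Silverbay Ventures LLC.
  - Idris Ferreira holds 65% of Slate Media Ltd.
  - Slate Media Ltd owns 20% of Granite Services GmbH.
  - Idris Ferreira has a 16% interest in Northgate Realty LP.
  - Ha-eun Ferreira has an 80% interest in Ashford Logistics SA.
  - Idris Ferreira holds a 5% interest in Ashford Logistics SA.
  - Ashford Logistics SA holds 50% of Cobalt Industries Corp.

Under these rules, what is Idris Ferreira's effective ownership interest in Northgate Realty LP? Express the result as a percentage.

21.775%

By sibling attribution (R1), Idris Ferreira is treated as also owning Ha-eun Ferreira's interest in Ashford Logistics SA, giving 5% + 80% = 85%.
Chain via Ashford Logistics SA → Cobalt Industries Corp. → Silverbay Ventures LLC (R3): 85% × 50% × 90% × 10% = 3.825% of Northgate Realty LP.
Chain via Slate Media Ltd → Granite Services GmbH → Beacon Mining NL (R3): 65% × 20% × 30% × 50% = 1.95% of Northgate Realty LP.
Direct interest in Northgate Realty LP: 16%.
Aggregating (R2): 3.825% + 1.95% + 16% = 21.775%.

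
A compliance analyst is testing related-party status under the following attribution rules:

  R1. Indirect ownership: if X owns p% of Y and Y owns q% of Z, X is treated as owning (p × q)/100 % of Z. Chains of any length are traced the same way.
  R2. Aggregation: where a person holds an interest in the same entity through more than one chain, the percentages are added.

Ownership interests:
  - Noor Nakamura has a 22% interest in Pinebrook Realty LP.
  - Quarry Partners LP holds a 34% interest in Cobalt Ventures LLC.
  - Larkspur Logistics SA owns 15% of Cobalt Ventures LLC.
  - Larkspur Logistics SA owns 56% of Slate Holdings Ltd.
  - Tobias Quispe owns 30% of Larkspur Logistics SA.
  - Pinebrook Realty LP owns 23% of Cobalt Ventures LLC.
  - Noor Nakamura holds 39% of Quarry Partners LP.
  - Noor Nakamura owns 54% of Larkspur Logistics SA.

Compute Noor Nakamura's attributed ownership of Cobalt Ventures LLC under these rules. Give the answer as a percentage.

Chain via Pinebrook Realty LP (R1): 22% × 23% = 5.06% of Cobalt Ventures LLC.
Chain via Larkspur Logistics SA (R1): 54% × 15% = 8.1% of Cobalt Ventures LLC.
Chain via Quarry Partners LP (R1): 39% × 34% = 13.26% of Cobalt Ventures LLC.
Aggregating (R2): 5.06% + 8.1% + 13.26% = 26.42%.

26.42%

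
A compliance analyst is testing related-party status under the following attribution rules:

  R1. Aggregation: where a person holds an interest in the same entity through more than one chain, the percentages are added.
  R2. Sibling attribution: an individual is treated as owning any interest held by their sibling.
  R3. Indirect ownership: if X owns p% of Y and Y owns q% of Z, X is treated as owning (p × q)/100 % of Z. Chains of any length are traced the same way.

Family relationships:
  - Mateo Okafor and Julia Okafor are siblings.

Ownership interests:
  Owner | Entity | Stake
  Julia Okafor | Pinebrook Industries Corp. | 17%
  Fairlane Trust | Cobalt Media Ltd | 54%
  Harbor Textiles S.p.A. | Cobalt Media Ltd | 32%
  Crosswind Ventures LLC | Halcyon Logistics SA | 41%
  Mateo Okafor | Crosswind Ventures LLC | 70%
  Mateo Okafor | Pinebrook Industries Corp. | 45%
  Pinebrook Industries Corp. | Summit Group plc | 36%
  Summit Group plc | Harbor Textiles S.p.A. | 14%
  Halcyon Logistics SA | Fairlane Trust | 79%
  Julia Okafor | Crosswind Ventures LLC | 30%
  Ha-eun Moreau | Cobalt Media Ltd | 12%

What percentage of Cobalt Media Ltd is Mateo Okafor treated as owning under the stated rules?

By sibling attribution (R2), Mateo Okafor is treated as also owning Julia Okafor's interest in Pinebrook Industries Corp, giving 45% + 17% = 62%.
By sibling attribution (R2), Mateo Okafor is treated as also owning Julia Okafor's interest in Crosswind Ventures LLC, giving 70% + 30% = 100%.
Chain via Pinebrook Industries Corp. → Summit Group plc → Harbor Textiles S.p.A. (R3): 62% × 36% × 14% × 32% = 0.999936% of Cobalt Media Ltd.
Chain via Crosswind Ventures LLC → Halcyon Logistics SA → Fairlane Trust (R3): 100% × 41% × 79% × 54% = 17.4906% of Cobalt Media Ltd.
Aggregating (R1): 0.999936% + 17.4906% = 18.490536%.

18.490536%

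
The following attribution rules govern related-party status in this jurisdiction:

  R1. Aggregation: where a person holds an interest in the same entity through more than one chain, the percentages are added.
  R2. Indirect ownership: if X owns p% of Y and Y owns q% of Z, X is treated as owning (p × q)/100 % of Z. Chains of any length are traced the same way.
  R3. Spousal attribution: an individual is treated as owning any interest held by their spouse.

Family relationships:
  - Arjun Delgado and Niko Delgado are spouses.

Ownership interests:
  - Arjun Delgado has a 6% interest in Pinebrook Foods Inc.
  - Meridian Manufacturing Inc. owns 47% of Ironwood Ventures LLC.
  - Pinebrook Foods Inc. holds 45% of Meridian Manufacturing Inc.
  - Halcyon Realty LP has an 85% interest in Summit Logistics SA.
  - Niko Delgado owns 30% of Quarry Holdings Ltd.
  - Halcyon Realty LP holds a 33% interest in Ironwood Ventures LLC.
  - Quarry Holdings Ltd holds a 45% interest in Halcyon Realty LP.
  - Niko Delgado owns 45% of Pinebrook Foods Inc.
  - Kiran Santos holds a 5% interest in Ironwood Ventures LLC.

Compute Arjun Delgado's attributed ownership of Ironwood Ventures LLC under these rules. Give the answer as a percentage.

15.2415%

By spousal attribution (R3), Arjun Delgado is treated as also owning Niko Delgado's interest in Pinebrook Foods Inc, giving 6% + 45% = 51%.
By spousal attribution (R3), Arjun Delgado is treated as owning Niko Delgado's 30% interest in Quarry Holdings Ltd.
Chain via Pinebrook Foods Inc. → Meridian Manufacturing Inc. (R2): 51% × 45% × 47% = 10.7865% of Ironwood Ventures LLC.
Chain via Quarry Holdings Ltd → Halcyon Realty LP (R2): 30% × 45% × 33% = 4.455% of Ironwood Ventures LLC.
Aggregating (R1): 10.7865% + 4.455% = 15.2415%.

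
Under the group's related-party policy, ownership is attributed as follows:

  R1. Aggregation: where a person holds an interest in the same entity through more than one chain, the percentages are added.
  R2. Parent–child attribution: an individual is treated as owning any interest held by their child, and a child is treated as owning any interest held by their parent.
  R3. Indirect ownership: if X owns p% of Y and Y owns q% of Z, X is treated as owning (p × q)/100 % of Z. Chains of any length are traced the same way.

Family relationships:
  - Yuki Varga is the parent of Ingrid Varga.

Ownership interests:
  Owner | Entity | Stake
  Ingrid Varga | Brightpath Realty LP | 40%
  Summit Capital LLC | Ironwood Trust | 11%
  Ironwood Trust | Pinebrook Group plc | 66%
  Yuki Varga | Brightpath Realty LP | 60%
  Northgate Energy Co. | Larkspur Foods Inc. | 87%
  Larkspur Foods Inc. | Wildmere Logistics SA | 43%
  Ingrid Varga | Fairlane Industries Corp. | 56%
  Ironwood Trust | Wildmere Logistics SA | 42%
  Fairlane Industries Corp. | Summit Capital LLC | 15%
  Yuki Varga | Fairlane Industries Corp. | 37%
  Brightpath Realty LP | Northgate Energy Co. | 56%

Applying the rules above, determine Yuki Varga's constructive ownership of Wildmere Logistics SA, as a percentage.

By parent–child attribution (R2), Yuki Varga is treated as also owning Ingrid Varga's interest in Fairlane Industries Corp, giving 37% + 56% = 93%.
By parent–child attribution (R2), Yuki Varga is treated as also owning Ingrid Varga's interest in Brightpath Realty LP, giving 60% + 40% = 100%.
Chain via Fairlane Industries Corp. → Summit Capital LLC → Ironwood Trust (R3): 93% × 15% × 11% × 42% = 0.64449% of Wildmere Logistics SA.
Chain via Brightpath Realty LP → Northgate Energy Co. → Larkspur Foods Inc. (R3): 100% × 56% × 87% × 43% = 20.9496% of Wildmere Logistics SA.
Aggregating (R1): 0.64449% + 20.9496% = 21.59409%.

21.59409%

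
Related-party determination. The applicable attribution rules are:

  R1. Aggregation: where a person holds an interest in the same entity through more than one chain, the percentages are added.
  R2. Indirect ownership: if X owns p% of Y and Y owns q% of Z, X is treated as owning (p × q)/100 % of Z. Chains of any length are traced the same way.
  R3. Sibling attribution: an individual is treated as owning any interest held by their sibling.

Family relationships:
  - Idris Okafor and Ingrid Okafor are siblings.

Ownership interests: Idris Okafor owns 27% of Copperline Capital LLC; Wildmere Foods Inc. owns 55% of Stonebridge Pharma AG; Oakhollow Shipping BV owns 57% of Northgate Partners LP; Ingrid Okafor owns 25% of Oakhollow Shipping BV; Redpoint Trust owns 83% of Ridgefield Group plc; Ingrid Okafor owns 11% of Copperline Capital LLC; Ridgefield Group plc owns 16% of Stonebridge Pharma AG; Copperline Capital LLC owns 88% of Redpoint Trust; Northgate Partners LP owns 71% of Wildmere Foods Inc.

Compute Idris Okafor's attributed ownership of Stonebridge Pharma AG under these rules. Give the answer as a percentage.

By sibling attribution (R3), Idris Okafor is treated as also owning Ingrid Okafor's interest in Copperline Capital LLC, giving 27% + 11% = 38%.
By sibling attribution (R3), Idris Okafor is treated as owning Ingrid Okafor's 25% interest in Oakhollow Shipping BV.
Chain via Copperline Capital LLC → Redpoint Trust → Ridgefield Group plc (R2): 38% × 88% × 83% × 16% = 4.440832% of Stonebridge Pharma AG.
Chain via Oakhollow Shipping BV → Northgate Partners LP → Wildmere Foods Inc. (R2): 25% × 57% × 71% × 55% = 5.564625% of Stonebridge Pharma AG.
Aggregating (R1): 4.440832% + 5.564625% = 10.005457%.

10.005457%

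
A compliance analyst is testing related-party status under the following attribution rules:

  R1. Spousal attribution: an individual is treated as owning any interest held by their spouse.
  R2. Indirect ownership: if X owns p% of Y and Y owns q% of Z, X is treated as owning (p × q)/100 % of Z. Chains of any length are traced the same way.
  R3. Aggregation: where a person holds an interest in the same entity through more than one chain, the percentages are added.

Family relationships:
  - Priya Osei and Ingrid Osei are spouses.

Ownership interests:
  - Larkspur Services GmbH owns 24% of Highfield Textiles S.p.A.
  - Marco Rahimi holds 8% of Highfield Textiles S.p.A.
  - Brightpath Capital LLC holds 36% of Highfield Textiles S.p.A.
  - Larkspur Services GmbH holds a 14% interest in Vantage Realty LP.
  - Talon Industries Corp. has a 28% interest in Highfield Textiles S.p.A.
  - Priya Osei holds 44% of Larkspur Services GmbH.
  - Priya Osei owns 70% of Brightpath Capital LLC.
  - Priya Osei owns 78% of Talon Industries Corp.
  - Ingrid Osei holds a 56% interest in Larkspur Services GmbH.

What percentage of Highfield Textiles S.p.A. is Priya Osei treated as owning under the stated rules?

71.04%

By spousal attribution (R1), Priya Osei is treated as also owning Ingrid Osei's interest in Larkspur Services GmbH, giving 44% + 56% = 100%.
Chain via Talon Industries Corp. (R2): 78% × 28% = 21.84% of Highfield Textiles S.p.A.
Chain via Brightpath Capital LLC (R2): 70% × 36% = 25.2% of Highfield Textiles S.p.A.
Chain via Larkspur Services GmbH (R2): 100% × 24% = 24% of Highfield Textiles S.p.A.
Aggregating (R3): 21.84% + 25.2% + 24% = 71.04%.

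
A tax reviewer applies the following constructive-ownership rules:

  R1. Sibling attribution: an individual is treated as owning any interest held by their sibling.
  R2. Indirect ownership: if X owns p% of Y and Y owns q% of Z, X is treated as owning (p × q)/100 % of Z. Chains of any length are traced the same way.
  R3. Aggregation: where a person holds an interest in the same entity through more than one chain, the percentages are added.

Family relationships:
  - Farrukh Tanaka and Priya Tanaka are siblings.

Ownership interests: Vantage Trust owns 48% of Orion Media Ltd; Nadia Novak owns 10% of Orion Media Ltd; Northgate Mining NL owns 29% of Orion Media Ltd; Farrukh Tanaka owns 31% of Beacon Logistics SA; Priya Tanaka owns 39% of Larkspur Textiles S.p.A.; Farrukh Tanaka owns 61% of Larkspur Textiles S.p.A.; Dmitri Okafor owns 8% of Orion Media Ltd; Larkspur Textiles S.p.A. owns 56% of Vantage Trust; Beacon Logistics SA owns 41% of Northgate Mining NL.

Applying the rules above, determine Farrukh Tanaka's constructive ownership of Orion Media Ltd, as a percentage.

30.5659%

By sibling attribution (R1), Farrukh Tanaka is treated as also owning Priya Tanaka's interest in Larkspur Textiles S.p.A, giving 61% + 39% = 100%.
Chain via Larkspur Textiles S.p.A. → Vantage Trust (R2): 100% × 56% × 48% = 26.88% of Orion Media Ltd.
Chain via Beacon Logistics SA → Northgate Mining NL (R2): 31% × 41% × 29% = 3.6859% of Orion Media Ltd.
Aggregating (R3): 26.88% + 3.6859% = 30.5659%.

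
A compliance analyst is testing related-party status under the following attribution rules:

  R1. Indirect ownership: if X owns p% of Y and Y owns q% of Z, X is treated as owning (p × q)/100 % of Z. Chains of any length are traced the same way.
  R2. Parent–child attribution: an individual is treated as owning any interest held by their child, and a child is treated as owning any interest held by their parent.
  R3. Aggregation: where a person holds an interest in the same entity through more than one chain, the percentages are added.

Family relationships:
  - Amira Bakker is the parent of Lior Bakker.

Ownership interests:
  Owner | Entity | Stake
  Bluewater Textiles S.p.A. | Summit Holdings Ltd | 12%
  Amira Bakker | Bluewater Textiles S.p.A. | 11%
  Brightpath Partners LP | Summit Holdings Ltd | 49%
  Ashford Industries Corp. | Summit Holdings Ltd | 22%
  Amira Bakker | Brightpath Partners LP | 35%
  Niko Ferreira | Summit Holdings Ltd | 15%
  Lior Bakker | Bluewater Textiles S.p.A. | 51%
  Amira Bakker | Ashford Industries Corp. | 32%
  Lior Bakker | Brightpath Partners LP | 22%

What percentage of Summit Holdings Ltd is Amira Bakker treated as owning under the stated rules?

42.41%

By parent–child attribution (R2), Amira Bakker is treated as also owning Lior Bakker's interest in Bluewater Textiles S.p.A, giving 11% + 51% = 62%.
By parent–child attribution (R2), Amira Bakker is treated as also owning Lior Bakker's interest in Brightpath Partners LP, giving 35% + 22% = 57%.
Chain via Bluewater Textiles S.p.A. (R1): 62% × 12% = 7.44% of Summit Holdings Ltd.
Chain via Brightpath Partners LP (R1): 57% × 49% = 27.93% of Summit Holdings Ltd.
Chain via Ashford Industries Corp. (R1): 32% × 22% = 7.04% of Summit Holdings Ltd.
Aggregating (R3): 7.44% + 27.93% + 7.04% = 42.41%.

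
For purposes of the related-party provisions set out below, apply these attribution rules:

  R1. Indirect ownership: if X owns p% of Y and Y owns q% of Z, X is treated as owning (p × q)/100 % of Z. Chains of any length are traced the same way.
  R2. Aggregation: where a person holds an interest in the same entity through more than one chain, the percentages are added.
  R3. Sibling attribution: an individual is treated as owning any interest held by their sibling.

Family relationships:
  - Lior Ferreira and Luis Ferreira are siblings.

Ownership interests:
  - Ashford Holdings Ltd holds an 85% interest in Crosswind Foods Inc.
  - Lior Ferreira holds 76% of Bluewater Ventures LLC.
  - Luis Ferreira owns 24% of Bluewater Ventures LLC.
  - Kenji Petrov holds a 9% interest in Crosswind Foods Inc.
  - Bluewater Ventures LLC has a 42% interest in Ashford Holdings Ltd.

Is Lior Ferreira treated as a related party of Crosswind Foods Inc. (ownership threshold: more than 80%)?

By sibling attribution (R3), Lior Ferreira is treated as also owning Luis Ferreira's interest in Bluewater Ventures LLC, giving 76% + 24% = 100%.
Chain via Bluewater Ventures LLC → Ashford Holdings Ltd (R1): 100% × 42% × 85% = 35.7% of Crosswind Foods Inc.
35.7% does not exceed the 80% threshold, so Lior is not a related party to Crosswind Foods Inc.

No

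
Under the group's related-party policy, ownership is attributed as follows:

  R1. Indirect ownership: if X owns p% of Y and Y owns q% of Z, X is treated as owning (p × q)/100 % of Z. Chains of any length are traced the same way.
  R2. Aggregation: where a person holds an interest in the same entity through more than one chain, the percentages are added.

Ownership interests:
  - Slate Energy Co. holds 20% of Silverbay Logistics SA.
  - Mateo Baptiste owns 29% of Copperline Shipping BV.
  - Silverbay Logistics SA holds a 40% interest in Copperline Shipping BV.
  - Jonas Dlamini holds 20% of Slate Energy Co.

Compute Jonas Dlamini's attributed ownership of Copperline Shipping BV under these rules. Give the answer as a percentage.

1.6%

Chain via Slate Energy Co. → Silverbay Logistics SA (R1): 20% × 20% × 40% = 1.6% of Copperline Shipping BV.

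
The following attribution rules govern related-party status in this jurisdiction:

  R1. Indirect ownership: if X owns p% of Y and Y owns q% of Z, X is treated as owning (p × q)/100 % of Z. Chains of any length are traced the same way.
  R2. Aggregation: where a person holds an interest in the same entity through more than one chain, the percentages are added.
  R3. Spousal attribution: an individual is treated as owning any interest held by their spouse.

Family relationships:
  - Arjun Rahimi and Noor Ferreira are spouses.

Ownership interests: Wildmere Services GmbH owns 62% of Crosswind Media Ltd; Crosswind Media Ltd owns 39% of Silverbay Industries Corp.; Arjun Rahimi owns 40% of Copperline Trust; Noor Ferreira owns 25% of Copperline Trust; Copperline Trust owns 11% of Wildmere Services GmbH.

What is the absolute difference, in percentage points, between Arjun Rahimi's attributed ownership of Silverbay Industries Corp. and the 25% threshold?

23.27113

By spousal attribution (R3), Arjun Rahimi is treated as also owning Noor Ferreira's interest in Copperline Trust, giving 40% + 25% = 65%.
Chain via Copperline Trust → Wildmere Services GmbH → Crosswind Media Ltd (R1): 65% × 11% × 62% × 39% = 1.72887% of Silverbay Industries Corp.
1.72887% falls short of the 25% threshold by 23.27113 percentage points.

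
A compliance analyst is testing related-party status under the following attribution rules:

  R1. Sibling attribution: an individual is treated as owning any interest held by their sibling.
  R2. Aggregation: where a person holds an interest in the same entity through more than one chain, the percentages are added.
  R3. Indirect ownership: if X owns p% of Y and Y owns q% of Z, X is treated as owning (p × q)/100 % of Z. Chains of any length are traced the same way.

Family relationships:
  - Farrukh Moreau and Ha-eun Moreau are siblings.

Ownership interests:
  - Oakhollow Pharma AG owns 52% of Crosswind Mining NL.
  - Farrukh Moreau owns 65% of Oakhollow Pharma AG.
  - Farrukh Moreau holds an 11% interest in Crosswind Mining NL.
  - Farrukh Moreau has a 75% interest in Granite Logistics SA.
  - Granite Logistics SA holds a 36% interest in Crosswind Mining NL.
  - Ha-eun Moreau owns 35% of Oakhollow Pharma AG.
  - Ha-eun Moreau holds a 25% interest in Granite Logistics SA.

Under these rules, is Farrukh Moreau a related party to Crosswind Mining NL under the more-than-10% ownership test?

Yes

By sibling attribution (R1), Farrukh Moreau is treated as also owning Ha-eun Moreau's interest in Oakhollow Pharma AG, giving 65% + 35% = 100%.
By sibling attribution (R1), Farrukh Moreau is treated as also owning Ha-eun Moreau's interest in Granite Logistics SA, giving 75% + 25% = 100%.
Chain via Oakhollow Pharma AG (R3): 100% × 52% = 52% of Crosswind Mining NL.
Chain via Granite Logistics SA (R3): 100% × 36% = 36% of Crosswind Mining NL.
Direct interest in Crosswind Mining NL: 11%.
Aggregating (R2): 52% + 36% + 11% = 99%.
99% exceeds the 10% threshold, so Farrukh is a related party to Crosswind Mining NL.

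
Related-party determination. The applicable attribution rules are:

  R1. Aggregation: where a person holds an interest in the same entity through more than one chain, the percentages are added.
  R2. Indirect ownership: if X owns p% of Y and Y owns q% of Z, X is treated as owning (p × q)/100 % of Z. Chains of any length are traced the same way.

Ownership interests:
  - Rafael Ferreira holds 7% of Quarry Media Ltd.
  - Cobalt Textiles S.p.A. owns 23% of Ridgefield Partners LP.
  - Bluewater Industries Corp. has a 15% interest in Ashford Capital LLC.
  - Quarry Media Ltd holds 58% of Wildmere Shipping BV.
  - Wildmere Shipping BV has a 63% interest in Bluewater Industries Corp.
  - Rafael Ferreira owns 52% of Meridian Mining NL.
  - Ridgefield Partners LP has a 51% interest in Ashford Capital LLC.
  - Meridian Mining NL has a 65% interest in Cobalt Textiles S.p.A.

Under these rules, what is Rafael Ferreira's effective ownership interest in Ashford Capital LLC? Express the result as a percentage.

Chain via Meridian Mining NL → Cobalt Textiles S.p.A. → Ridgefield Partners LP (R2): 52% × 65% × 23% × 51% = 3.96474% of Ashford Capital LLC.
Chain via Quarry Media Ltd → Wildmere Shipping BV → Bluewater Industries Corp. (R2): 7% × 58% × 63% × 15% = 0.38367% of Ashford Capital LLC.
Aggregating (R1): 3.96474% + 0.38367% = 4.34841%.

4.34841%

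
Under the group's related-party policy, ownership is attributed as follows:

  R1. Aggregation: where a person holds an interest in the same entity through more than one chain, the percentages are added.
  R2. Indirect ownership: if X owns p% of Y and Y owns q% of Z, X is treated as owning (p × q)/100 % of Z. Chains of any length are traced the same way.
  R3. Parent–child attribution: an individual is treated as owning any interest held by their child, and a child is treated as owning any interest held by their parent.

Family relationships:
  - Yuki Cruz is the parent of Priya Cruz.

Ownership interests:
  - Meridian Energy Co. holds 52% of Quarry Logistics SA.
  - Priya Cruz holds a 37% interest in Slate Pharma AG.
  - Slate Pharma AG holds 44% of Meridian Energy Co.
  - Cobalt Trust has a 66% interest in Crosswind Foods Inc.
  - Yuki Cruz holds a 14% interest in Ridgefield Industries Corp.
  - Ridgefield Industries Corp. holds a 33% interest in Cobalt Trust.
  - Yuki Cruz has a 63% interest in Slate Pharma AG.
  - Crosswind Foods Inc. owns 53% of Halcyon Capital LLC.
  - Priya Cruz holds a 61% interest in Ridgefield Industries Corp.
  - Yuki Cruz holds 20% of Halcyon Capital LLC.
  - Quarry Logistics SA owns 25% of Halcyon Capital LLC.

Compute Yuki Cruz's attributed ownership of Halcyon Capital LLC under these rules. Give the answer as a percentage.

34.37755%

By parent–child attribution (R3), Yuki Cruz is treated as also owning Priya Cruz's interest in Ridgefield Industries Corp, giving 14% + 61% = 75%.
By parent–child attribution (R3), Yuki Cruz is treated as also owning Priya Cruz's interest in Slate Pharma AG, giving 63% + 37% = 100%.
Chain via Ridgefield Industries Corp. → Cobalt Trust → Crosswind Foods Inc. (R2): 75% × 33% × 66% × 53% = 8.65755% of Halcyon Capital LLC.
Chain via Slate Pharma AG → Meridian Energy Co. → Quarry Logistics SA (R2): 100% × 44% × 52% × 25% = 5.72% of Halcyon Capital LLC.
Direct interest in Halcyon Capital LLC: 20%.
Aggregating (R1): 8.65755% + 5.72% + 20% = 34.37755%.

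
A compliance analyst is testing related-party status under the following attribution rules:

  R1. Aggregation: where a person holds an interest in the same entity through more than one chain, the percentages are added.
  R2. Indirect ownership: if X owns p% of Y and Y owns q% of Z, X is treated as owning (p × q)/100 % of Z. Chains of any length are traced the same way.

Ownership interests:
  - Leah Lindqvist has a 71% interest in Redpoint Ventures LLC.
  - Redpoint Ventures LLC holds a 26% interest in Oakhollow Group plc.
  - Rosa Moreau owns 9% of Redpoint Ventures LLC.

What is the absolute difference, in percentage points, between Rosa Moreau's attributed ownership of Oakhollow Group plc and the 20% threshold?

17.66

Chain via Redpoint Ventures LLC (R2): 9% × 26% = 2.34% of Oakhollow Group plc.
2.34% falls short of the 20% threshold by 17.66 percentage points.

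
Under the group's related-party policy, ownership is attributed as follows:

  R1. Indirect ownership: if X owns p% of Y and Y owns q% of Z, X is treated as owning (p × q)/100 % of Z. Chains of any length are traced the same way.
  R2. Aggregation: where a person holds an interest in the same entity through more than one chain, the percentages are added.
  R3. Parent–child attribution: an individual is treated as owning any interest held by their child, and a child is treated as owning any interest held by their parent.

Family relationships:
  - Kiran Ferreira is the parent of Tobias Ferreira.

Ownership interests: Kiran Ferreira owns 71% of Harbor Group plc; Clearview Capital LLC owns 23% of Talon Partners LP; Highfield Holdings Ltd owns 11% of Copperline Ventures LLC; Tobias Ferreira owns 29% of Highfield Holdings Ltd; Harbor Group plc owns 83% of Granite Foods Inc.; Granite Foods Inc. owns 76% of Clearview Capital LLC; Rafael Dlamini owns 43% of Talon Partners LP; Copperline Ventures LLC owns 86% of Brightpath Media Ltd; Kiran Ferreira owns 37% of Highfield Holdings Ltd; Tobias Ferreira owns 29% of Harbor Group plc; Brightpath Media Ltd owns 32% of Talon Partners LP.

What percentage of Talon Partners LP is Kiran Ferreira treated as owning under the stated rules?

16.506352%

By parent–child attribution (R3), Kiran Ferreira is treated as also owning Tobias Ferreira's interest in Harbor Group plc, giving 71% + 29% = 100%.
By parent–child attribution (R3), Kiran Ferreira is treated as also owning Tobias Ferreira's interest in Highfield Holdings Ltd, giving 37% + 29% = 66%.
Chain via Harbor Group plc → Granite Foods Inc. → Clearview Capital LLC (R1): 100% × 83% × 76% × 23% = 14.5084% of Talon Partners LP.
Chain via Highfield Holdings Ltd → Copperline Ventures LLC → Brightpath Media Ltd (R1): 66% × 11% × 86% × 32% = 1.997952% of Talon Partners LP.
Aggregating (R2): 14.5084% + 1.997952% = 16.506352%.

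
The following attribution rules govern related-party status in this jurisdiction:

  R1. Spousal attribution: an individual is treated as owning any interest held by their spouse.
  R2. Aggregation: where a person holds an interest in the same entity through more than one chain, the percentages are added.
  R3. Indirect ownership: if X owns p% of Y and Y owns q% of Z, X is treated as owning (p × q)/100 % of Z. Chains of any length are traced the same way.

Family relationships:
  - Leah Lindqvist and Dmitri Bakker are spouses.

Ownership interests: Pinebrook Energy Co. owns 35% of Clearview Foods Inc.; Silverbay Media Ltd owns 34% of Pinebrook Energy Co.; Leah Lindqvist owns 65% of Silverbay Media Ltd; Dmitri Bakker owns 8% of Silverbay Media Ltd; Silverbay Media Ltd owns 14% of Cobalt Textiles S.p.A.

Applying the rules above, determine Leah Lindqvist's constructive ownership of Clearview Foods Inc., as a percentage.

8.687%

By spousal attribution (R1), Leah Lindqvist is treated as also owning Dmitri Bakker's interest in Silverbay Media Ltd, giving 65% + 8% = 73%.
Chain via Silverbay Media Ltd → Pinebrook Energy Co. (R3): 73% × 34% × 35% = 8.687% of Clearview Foods Inc.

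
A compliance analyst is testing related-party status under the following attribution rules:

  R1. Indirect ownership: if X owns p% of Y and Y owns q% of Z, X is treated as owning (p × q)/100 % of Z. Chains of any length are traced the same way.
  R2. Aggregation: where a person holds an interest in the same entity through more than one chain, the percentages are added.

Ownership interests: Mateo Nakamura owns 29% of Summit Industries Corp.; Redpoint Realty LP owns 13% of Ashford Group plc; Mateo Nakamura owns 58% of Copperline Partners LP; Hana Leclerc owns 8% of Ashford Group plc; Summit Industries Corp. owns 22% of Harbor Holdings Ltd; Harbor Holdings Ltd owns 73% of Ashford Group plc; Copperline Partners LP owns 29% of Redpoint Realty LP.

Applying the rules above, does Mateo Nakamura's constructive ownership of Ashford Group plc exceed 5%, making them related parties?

Chain via Copperline Partners LP → Redpoint Realty LP (R1): 58% × 29% × 13% = 2.1866% of Ashford Group plc.
Chain via Summit Industries Corp. → Harbor Holdings Ltd (R1): 29% × 22% × 73% = 4.6574% of Ashford Group plc.
Aggregating (R2): 2.1866% + 4.6574% = 6.844%.
6.844% exceeds the 5% threshold, so Mateo is a related party to Ashford Group plc.

Yes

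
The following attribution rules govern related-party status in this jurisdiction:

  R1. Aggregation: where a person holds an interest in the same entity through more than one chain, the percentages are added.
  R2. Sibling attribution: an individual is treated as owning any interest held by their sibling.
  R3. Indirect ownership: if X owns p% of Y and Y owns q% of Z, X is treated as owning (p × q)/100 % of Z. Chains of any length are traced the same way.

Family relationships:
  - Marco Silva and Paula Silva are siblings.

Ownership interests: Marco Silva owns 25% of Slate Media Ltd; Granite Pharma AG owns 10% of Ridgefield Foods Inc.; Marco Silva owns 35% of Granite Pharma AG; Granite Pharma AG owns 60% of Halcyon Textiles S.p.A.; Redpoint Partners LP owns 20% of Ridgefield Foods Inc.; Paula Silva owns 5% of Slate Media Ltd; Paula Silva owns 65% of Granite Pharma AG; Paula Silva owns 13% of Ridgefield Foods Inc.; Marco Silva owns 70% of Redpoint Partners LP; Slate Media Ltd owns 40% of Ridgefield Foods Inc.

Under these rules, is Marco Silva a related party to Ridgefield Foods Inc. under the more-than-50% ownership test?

By sibling attribution (R2), Marco Silva is treated as also owning Paula Silva's interest in Slate Media Ltd, giving 25% + 5% = 30%.
By sibling attribution (R2), Marco Silva is treated as also owning Paula Silva's interest in Granite Pharma AG, giving 35% + 65% = 100%.
By sibling attribution (R2), Marco Silva is treated as owning Paula Silva's 13% interest in Ridgefield Foods Inc.
Chain via Slate Media Ltd (R3): 30% × 40% = 12% of Ridgefield Foods Inc.
Chain via Granite Pharma AG (R3): 100% × 10% = 10% of Ridgefield Foods Inc.
Chain via Redpoint Partners LP (R3): 70% × 20% = 14% of Ridgefield Foods Inc.
Direct interest in Ridgefield Foods Inc: 13%.
Aggregating (R1): 12% + 10% + 14% + 13% = 49%.
49% does not exceed the 50% threshold, so Marco is not a related party to Ridgefield Foods Inc.

No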